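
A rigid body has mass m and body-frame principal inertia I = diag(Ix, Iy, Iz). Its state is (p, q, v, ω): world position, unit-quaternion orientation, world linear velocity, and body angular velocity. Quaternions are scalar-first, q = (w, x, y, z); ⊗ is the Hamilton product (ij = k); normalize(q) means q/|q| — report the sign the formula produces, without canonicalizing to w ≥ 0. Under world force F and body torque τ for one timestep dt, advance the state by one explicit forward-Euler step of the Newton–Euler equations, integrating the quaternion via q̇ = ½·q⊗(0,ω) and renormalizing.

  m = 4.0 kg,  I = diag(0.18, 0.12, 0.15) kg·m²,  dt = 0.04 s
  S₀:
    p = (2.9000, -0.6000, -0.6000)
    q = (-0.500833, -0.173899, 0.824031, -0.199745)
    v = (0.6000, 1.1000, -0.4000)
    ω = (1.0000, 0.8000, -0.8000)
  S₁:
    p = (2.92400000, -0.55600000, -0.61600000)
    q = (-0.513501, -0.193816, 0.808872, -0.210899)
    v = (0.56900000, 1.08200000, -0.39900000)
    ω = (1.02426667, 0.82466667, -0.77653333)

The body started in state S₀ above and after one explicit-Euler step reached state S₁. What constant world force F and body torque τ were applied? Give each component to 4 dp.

ω₁ − ω₀ = (0.02426667, 0.02466667, 0.02346667)
gyro term ω₀×Iω₀ = (-0.0192, -0.0240, -0.0480)
applied torque τ = (0.0900, 0.0500, 0.0400)
Δv = v₁−v₀ = (-0.03100000, -0.01800000, 0.00100000)
m·(v₁−v₀)/dt = (-3.1000, -1.8000, 0.1000)

F = (-3.1000, -1.8000, 0.1000)
τ = (0.0900, 0.0500, 0.0400)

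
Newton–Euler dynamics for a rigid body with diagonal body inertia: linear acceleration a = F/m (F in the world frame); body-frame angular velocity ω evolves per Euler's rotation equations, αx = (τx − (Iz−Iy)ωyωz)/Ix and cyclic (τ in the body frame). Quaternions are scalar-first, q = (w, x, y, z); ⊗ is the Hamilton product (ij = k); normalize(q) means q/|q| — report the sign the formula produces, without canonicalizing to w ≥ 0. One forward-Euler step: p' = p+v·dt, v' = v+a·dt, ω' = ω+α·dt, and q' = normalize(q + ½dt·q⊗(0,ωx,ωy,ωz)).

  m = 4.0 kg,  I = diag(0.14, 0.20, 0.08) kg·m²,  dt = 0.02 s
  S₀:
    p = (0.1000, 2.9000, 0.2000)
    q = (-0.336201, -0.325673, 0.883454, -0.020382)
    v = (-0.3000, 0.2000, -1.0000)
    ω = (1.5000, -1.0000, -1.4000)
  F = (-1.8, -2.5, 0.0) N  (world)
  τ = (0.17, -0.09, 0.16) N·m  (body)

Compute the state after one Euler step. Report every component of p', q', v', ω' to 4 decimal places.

linear accel F/m = (-0.4500, -0.6250, 0.0000)
p + v·dt = (0.0940, 2.9040, 0.1800)
v' = v + a·dt = (-0.3090, 0.1875, -1.0000)
ω×(Iω) gyroscopic = (-0.1680, -0.1260, -0.0900)
angular accel α = (2.4143, 0.1800, 3.1250)
ω' = ω + α·dt = (1.5483, -0.9964, -1.3375)
q⊗(0,ω) = (1.3434287, -1.7615191, -0.1503142, -0.5288266)
q + ½dt·q⊗(0,ω), renormalized = (-0.3227, -0.3432, 0.8817, -0.0257)

p' = (0.0940, 2.9040, 0.1800)
q' = (-0.3227, -0.3432, 0.8817, -0.0257)
v' = (-0.3090, 0.1875, -1.0000)
ω' = (1.5483, -0.9964, -1.3375)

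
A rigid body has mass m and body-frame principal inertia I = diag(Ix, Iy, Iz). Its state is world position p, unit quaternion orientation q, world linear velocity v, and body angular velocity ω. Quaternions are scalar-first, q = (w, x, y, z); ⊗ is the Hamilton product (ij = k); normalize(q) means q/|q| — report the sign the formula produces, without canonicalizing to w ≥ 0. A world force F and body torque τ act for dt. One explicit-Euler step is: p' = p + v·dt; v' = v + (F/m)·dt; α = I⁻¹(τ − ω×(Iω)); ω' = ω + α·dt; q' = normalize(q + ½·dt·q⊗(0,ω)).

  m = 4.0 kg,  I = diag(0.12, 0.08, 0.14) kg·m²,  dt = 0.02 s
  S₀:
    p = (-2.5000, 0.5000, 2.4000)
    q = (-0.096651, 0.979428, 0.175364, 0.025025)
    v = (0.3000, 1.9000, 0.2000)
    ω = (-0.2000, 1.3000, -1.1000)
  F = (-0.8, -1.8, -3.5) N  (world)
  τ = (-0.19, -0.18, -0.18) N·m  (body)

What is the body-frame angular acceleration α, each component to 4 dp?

ω×(Iω) gyroscopic = (-0.0858, -0.0044, 0.0104)
α = I⁻¹(τ − ω×Iω) = (-0.8683, -2.1950, -1.3600)

α = (-0.8683, -2.1950, -1.3600)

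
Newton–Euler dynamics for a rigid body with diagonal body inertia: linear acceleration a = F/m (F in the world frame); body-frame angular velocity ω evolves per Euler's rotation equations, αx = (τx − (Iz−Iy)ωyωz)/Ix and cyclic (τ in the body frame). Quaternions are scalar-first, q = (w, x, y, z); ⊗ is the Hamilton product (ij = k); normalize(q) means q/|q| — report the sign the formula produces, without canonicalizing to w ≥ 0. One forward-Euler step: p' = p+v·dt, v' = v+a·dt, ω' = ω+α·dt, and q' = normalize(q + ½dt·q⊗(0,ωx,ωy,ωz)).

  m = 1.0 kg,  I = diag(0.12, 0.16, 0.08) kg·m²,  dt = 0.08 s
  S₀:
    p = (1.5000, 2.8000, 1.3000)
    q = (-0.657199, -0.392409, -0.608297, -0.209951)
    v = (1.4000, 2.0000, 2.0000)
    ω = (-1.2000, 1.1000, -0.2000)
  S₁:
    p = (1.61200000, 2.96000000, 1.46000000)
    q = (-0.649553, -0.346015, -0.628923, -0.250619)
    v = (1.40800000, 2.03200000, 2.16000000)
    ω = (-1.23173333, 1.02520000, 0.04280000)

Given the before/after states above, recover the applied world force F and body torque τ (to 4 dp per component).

velocity change Δv = (0.00800000, 0.03200000, 0.16000000)
applied force F = (0.1000, 0.4000, 2.0000)
ω₁ − ω₀ = (-0.03173333, -0.07480000, 0.24280000)
gyro term ω₀×Iω₀ = (0.0176, 0.0096, -0.0528)
applied torque τ = (-0.0300, -0.1400, 0.1900)

F = (0.1000, 0.4000, 2.0000)
τ = (-0.0300, -0.1400, 0.1900)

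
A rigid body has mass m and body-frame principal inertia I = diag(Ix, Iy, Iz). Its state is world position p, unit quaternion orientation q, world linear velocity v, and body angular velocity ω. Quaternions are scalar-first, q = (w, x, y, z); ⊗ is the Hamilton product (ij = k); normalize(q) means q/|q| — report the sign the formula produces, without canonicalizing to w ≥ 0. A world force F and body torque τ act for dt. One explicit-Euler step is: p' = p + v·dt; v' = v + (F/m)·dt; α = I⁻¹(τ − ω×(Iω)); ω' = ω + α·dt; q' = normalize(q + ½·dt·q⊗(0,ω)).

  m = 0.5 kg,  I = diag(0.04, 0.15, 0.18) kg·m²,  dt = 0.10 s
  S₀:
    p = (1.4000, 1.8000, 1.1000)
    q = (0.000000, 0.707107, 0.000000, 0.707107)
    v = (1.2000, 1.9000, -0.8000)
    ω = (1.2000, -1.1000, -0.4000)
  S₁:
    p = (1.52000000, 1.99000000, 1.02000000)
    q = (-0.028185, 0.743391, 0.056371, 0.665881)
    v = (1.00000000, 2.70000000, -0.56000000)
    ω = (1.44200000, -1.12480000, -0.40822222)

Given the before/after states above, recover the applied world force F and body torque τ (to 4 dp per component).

ω₁ − ω₀ = (0.24200000, -0.02480000, -0.00822222)
ω₀×(Iω₀) = (0.0132, 0.0672, -0.1452)
I·α + gyro = (0.1100, 0.0300, -0.1600)
Δv = v₁−v₀ = (-0.20000000, 0.80000000, 0.24000000)
m·(v₁−v₀)/dt = (-1.0000, 4.0000, 1.2000)

F = (-1.0000, 4.0000, 1.2000)
τ = (0.1100, 0.0300, -0.1600)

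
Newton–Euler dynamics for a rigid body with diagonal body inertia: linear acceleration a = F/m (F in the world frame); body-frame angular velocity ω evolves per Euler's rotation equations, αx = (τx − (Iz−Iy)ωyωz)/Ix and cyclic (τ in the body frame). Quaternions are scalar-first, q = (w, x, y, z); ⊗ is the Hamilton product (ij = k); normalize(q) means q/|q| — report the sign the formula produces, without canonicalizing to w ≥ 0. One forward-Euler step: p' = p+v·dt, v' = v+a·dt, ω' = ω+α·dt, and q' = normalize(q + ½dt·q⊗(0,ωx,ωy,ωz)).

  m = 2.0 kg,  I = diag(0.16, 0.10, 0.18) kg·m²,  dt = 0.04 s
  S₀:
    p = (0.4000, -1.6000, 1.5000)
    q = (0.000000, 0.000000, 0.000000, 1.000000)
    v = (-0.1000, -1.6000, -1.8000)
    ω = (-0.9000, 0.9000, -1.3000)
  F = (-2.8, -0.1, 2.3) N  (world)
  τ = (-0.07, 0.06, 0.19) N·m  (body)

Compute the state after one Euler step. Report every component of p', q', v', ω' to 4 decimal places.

new position p' = (0.3960, -1.6640, 1.4280)
new velocity v' = (-0.1560, -1.6020, -1.7540)
ω×(Iω) gyroscopic = (-0.0936, -0.0234, 0.0486)
α = I⁻¹(τ − ω×Iω) = (0.1475, 0.8340, 0.7856)
ω + α·dt = (-0.8941, 0.9334, -1.2686)
Hamilton product q⊗(0,ω) = (1.3000000, -0.9000000, -0.9000000, 0.0000000)
updated quaternion q' = (0.0260, -0.0180, -0.0180, 0.9993)

p' = (0.3960, -1.6640, 1.4280)
q' = (0.0260, -0.0180, -0.0180, 0.9993)
v' = (-0.1560, -1.6020, -1.7540)
ω' = (-0.8941, 0.9334, -1.2686)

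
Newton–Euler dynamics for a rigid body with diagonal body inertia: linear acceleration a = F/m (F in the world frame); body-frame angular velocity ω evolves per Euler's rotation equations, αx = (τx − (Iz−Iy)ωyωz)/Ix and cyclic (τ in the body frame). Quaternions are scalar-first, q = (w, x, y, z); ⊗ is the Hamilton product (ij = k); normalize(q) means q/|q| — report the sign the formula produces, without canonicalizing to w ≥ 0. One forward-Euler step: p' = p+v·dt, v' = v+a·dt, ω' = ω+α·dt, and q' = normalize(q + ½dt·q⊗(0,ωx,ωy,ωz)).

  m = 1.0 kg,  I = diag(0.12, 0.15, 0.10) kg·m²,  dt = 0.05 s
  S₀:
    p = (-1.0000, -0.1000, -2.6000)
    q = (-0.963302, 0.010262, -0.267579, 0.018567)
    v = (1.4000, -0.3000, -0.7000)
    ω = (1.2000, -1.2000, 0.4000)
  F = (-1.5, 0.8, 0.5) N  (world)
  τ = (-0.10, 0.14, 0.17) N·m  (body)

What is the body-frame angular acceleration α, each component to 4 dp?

α = (-1.0333, 0.8693, 2.1320)

ω×(Iω) gyroscopic = (0.0240, 0.0096, -0.0432)
α = I⁻¹(τ − ω×Iω) = (-1.0333, 0.8693, 2.1320)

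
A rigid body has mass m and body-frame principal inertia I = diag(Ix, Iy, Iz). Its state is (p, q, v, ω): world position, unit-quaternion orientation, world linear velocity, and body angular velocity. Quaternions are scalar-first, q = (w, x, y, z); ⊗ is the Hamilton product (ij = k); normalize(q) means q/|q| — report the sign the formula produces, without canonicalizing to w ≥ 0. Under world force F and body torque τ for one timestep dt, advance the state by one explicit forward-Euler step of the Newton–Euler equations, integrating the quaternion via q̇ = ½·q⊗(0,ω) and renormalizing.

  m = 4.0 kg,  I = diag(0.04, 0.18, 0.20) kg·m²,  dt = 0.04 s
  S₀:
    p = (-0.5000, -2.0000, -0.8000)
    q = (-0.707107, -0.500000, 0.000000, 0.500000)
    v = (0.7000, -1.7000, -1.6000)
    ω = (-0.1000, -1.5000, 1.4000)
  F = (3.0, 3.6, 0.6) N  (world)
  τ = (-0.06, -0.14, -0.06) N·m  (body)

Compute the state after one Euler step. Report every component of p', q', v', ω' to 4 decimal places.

α = I⁻¹(τ − ω×Iω) = (-0.4500, -0.9022, -0.4050)
ω + α·dt = (-0.1180, -1.5361, 1.3838)
2q̇ = q⊗(0,ω) = (-0.7500000, 0.8207107, 1.7106605, -0.2399498)
q + ½dt·q⊗(0,ω), renormalized = (-0.7215, -0.4832, 0.0342, 0.4948)
linear accel F/m = (0.7500, 0.9000, 0.1500)
new position p' = (-0.4720, -2.0680, -0.8640)
v' = v + a·dt = (0.7300, -1.6640, -1.5940)

p' = (-0.4720, -2.0680, -0.8640)
q' = (-0.7215, -0.4832, 0.0342, 0.4948)
v' = (0.7300, -1.6640, -1.5940)
ω' = (-0.1180, -1.5361, 1.3838)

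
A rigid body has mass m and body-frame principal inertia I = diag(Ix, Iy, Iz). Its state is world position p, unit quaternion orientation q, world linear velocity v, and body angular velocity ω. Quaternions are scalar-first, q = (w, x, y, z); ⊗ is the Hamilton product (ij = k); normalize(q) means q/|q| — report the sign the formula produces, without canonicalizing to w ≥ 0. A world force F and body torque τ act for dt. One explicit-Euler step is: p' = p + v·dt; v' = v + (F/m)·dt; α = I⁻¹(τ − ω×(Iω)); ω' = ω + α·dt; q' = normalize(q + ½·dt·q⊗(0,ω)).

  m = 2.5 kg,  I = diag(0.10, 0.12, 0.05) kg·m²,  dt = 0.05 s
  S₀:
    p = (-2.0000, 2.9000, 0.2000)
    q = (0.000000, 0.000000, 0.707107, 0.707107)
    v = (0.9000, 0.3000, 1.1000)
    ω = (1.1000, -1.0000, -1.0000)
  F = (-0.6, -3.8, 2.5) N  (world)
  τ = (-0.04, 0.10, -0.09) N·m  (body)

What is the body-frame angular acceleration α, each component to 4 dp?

ω×(Iω) gyroscopic = (-0.0700, -0.0550, -0.0220)
angular accel α = (0.3000, 1.2917, -1.3600)

α = (0.3000, 1.2917, -1.3600)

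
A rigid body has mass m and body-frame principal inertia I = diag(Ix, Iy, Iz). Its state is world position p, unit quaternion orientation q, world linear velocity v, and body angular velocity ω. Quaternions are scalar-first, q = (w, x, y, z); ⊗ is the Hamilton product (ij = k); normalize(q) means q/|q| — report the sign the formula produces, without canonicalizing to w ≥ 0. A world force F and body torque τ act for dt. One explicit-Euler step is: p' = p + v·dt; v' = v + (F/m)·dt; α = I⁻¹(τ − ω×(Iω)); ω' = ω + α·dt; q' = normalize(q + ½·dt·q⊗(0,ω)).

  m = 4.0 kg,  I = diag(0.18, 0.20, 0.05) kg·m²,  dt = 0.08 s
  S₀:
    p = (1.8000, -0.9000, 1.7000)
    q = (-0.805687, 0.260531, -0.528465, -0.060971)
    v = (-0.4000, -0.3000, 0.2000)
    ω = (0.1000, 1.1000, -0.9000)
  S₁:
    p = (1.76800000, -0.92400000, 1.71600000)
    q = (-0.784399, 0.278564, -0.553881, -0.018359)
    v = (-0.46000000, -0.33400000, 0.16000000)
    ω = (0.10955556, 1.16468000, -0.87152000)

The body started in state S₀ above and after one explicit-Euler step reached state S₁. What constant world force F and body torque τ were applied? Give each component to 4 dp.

Δω = ω₁−ω₀ = (0.00955556, 0.06468000, 0.02848000)
precession coupling = (0.1485, -0.0117, 0.0022)
I·α + gyro = (0.1700, 0.1500, 0.0200)
velocity change Δv = (-0.06000000, -0.03400000, -0.04000000)
F = m·Δv/dt = (-3.0000, -1.7000, -2.0000)

F = (-3.0000, -1.7000, -2.0000)
τ = (0.1700, 0.1500, 0.0200)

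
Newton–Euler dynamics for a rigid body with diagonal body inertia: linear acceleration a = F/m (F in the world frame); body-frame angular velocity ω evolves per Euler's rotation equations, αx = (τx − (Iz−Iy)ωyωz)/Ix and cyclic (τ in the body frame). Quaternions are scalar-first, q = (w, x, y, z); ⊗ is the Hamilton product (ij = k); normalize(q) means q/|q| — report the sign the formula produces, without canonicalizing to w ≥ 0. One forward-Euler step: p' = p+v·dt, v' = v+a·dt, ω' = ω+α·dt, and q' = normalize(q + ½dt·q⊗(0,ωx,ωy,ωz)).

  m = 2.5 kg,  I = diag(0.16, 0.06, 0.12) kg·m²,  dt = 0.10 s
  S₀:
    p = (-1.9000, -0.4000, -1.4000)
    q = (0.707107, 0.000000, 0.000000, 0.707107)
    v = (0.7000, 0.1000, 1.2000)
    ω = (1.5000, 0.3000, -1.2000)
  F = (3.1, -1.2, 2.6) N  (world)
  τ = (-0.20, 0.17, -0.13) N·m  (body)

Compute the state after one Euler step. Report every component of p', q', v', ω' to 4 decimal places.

p' = (-1.8300, -0.3900, -1.2800)
q' = (0.7460, 0.0422, 0.0633, 0.6616)
v' = (0.8240, 0.0520, 1.3040)
ω' = (1.3885, 0.7033, -1.2708)

gyro term ω×Iω = (-0.0216, -0.0720, -0.0450)
angular accel α = (-1.1150, 4.0333, -0.7083)
ω' = ω + α·dt = (1.3885, 0.7033, -1.2708)
2q̇ = q⊗(0,ω) = (0.8485284, 0.8485284, 1.2727926, -0.8485284)
q + ½dt·q⊗(0,ω), renormalized = (0.7460, 0.0422, 0.0633, 0.6616)
linear accel F/m = (1.2400, -0.4800, 1.0400)
p' = p + v·dt = (-1.8300, -0.3900, -1.2800)
new velocity v' = (0.8240, 0.0520, 1.3040)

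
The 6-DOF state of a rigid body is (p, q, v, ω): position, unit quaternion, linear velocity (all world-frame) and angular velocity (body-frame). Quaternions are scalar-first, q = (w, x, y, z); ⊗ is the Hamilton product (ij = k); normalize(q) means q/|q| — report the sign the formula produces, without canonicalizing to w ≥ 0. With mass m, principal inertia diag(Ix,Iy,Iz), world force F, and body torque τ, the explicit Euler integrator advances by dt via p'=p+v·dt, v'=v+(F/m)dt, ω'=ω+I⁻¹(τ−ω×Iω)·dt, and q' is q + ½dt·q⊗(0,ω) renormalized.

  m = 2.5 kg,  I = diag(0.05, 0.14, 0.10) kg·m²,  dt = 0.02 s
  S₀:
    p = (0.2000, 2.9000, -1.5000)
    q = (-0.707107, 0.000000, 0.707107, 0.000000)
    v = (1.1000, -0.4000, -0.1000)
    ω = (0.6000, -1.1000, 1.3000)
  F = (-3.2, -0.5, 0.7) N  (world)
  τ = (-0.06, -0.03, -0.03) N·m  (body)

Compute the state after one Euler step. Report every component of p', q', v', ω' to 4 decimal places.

p + v·dt = (0.2220, 2.8920, -1.5020)
v + (F/m)dt = (1.0744, -0.4040, -0.0944)
ω×(Iω) gyroscopic = (0.0572, -0.0390, -0.0594)
(τ − ω×Iω)/I = (-2.3440, 0.0643, 0.2940)
ω + α·dt = (0.5531, -1.0987, 1.3059)
Hamilton product q⊗(0,ω) = (0.7778177, 0.4949749, 0.7778177, -1.3435033)
updated quaternion q' = (-0.6992, 0.0049, 0.7148, -0.0134)

p' = (0.2220, 2.8920, -1.5020)
q' = (-0.6992, 0.0049, 0.7148, -0.0134)
v' = (1.0744, -0.4040, -0.0944)
ω' = (0.5531, -1.0987, 1.3059)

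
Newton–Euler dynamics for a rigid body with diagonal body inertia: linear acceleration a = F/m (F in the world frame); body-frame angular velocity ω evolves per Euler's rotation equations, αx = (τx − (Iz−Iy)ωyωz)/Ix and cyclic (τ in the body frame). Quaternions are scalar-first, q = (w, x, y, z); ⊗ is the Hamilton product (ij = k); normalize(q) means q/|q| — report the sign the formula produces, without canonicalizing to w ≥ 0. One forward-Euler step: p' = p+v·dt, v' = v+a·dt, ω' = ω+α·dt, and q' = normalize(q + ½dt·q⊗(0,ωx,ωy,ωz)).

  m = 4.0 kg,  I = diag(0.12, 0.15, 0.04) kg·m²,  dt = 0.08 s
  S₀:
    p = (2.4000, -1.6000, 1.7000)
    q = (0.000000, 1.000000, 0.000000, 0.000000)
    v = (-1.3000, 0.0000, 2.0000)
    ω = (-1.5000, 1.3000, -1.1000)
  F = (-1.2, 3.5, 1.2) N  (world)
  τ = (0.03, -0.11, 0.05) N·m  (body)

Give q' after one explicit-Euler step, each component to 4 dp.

Hamilton product q⊗(0,ω) = (1.5000000, 0.0000000, 1.1000000, 1.3000000)
q + ½dt·q⊗(0,ω), renormalized = (0.0598, 0.9959, 0.0438, 0.0518)

q' = (0.0598, 0.9959, 0.0438, 0.0518)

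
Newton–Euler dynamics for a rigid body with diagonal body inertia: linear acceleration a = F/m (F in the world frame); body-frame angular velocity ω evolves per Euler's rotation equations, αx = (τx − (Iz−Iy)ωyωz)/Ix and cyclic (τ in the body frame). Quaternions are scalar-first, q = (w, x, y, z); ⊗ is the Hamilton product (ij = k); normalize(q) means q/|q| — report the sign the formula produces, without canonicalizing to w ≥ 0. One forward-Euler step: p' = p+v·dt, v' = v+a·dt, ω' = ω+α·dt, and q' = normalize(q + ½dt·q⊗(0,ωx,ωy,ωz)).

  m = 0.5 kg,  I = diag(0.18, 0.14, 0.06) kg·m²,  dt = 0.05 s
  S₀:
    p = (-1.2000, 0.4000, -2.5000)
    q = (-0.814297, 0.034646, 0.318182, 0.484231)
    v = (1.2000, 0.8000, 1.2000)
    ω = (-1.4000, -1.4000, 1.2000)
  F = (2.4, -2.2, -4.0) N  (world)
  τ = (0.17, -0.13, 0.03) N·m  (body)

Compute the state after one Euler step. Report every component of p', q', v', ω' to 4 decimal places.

gyro term ω×Iω = (0.1344, -0.2016, -0.0784)
α = I⁻¹(τ − ω×Iω) = (0.1978, 0.5114, 1.8067)
new body rate ω' = (-1.3901, -1.3744, 1.2903)
Hamilton product q⊗(0,ω) = (-0.0871180, 2.1997576, 0.4205172, -0.5802060)
updated quaternion q' = (-0.8151, 0.0895, 0.3281, 0.4689)
a = F/m = (4.8000, -4.4000, -8.0000)
p + v·dt = (-1.1400, 0.4400, -2.4400)
v + (F/m)dt = (1.4400, 0.5800, 0.8000)

p' = (-1.1400, 0.4400, -2.4400)
q' = (-0.8151, 0.0895, 0.3281, 0.4689)
v' = (1.4400, 0.5800, 0.8000)
ω' = (-1.3901, -1.3744, 1.2903)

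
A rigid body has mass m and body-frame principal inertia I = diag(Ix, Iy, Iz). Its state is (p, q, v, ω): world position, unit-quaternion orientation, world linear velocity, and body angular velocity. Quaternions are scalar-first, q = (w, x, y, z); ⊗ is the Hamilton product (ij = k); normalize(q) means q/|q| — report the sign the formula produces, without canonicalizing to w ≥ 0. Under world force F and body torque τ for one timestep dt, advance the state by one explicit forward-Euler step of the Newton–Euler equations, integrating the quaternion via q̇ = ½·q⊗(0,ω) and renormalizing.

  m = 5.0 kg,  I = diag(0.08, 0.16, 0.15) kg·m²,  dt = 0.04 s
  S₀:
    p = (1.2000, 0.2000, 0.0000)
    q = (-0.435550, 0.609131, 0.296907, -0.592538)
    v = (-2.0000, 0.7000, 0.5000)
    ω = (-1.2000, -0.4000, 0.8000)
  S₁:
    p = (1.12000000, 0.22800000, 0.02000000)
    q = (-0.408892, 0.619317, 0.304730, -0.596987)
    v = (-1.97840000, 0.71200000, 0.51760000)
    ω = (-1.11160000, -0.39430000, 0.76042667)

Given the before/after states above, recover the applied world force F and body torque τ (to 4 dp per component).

F = (2.7000, 1.5000, 2.2000)
τ = (0.1800, 0.0900, -0.1100)

velocity change Δv = (0.02160000, 0.01200000, 0.01760000)
m·(v₁−v₀)/dt = (2.7000, 1.5000, 2.2000)
Δω = ω₁−ω₀ = (0.08840000, 0.00570000, -0.03957333)
ω₀×(Iω₀) = (0.0032, 0.0672, 0.0384)
applied torque τ = (0.1800, 0.0900, -0.1100)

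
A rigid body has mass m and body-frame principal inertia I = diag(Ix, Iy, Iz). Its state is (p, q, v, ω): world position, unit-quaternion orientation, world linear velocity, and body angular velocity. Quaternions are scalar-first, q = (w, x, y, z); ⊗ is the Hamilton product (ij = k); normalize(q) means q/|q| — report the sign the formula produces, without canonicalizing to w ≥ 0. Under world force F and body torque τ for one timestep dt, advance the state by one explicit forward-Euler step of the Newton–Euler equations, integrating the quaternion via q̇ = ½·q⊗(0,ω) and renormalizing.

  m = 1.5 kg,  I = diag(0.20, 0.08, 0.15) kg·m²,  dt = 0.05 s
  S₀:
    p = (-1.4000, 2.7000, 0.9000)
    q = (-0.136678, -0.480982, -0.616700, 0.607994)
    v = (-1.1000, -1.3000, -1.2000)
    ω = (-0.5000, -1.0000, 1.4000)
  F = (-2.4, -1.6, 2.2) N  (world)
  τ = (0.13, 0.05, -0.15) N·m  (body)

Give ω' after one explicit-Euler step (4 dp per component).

precession coupling ω×(Iω) = (-0.0980, -0.0350, -0.0600)
angular accel α = (1.1400, 1.0625, -0.6000)
ω' = ω + α·dt = (-0.4430, -0.9469, 1.3700)

ω' = (-0.4430, -0.9469, 1.3700)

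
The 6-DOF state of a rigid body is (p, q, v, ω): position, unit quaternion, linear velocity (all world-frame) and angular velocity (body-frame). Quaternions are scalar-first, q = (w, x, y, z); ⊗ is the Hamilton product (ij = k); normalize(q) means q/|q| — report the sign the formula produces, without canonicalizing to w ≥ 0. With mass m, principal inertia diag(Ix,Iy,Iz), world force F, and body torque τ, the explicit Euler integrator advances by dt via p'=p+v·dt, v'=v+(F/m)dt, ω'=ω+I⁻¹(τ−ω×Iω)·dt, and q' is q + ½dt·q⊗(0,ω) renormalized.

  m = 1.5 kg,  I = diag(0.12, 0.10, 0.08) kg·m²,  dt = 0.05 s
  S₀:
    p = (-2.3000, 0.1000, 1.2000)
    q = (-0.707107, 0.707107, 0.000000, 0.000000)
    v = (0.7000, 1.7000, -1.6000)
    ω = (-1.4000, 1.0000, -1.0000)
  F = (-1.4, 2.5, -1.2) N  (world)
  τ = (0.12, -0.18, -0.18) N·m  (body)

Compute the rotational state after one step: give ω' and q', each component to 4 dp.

ω' = (-1.3583, 0.8820, -1.1300)
q' = (-0.6815, 0.7310, 0.0000, 0.0353)

α = I⁻¹(τ − ω×Iω) = (0.8333, -2.3600, -2.6000)
new body rate ω' = (-1.3583, 0.8820, -1.1300)
2q̇ = q⊗(0,ω) = (0.9899498, 0.9899498, 0.0000000, 1.4142140)
q + ½dt·q⊗(0,ω), renormalized = (-0.6815, 0.7310, 0.0000, 0.0353)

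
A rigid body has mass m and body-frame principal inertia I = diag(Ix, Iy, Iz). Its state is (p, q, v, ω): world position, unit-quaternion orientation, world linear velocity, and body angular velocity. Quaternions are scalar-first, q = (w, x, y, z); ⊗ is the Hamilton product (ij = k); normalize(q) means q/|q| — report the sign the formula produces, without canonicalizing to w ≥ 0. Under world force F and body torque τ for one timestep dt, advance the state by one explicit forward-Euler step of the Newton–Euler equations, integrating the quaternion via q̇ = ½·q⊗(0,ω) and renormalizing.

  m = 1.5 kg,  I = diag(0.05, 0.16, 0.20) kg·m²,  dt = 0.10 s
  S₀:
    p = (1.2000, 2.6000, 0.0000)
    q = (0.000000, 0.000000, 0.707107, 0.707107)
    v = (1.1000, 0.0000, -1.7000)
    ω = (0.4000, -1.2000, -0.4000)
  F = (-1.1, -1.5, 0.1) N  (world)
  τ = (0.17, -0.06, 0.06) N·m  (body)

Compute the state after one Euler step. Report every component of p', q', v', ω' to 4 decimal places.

(τ − ω×Iω)/I = (3.0160, -0.5250, 0.5640)
ω' = ω + α·dt = (0.7016, -1.2525, -0.3436)
Hamilton product q⊗(0,ω) = (1.1313712, 0.5656856, 0.2828428, -0.2828428)
updated quaternion q' = (0.0564, 0.0282, 0.7197, 0.6914)
a = (-0.7333, -1.0000, 0.0667)
p + v·dt = (1.3100, 2.6000, -0.1700)
v' = v + a·dt = (1.0267, -0.1000, -1.6933)

p' = (1.3100, 2.6000, -0.1700)
q' = (0.0564, 0.0282, 0.7197, 0.6914)
v' = (1.0267, -0.1000, -1.6933)
ω' = (0.7016, -1.2525, -0.3436)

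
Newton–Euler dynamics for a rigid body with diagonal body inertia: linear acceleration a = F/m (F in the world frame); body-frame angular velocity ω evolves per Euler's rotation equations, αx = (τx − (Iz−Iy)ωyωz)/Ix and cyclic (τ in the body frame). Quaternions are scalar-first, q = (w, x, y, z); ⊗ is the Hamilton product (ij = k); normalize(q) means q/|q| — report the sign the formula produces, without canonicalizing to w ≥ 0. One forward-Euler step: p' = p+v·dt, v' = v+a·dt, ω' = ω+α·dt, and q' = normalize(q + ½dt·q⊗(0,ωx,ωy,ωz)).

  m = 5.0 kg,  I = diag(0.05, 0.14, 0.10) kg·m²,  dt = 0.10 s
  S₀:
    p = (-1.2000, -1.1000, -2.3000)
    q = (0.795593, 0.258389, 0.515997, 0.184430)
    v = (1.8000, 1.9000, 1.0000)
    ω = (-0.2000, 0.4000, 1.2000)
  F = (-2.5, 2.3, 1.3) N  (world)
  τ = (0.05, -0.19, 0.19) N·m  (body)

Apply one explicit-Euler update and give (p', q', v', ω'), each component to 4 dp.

p' = (-1.0200, -0.9100, -2.2000)
q' = (0.7752, 0.2771, 0.5135, 0.2420)
v' = (1.7500, 1.9460, 1.0260)
ω' = (-0.0616, 0.2557, 1.3972)

a = F/m = (-0.5000, 0.4600, 0.2600)
p' = p + v·dt = (-1.0200, -0.9100, -2.2000)
v' = v + a·dt = (1.7500, 1.9460, 1.0260)
α = I⁻¹(τ − ω×Iω) = (1.3840, -1.4429, 1.9720)
ω + α·dt = (-0.0616, 0.2557, 1.3972)
Hamilton product q⊗(0,ω) = (-0.3760370, 0.3863058, -0.0287156, 1.1612666)
updated quaternion q' = (0.7752, 0.2771, 0.5135, 0.2420)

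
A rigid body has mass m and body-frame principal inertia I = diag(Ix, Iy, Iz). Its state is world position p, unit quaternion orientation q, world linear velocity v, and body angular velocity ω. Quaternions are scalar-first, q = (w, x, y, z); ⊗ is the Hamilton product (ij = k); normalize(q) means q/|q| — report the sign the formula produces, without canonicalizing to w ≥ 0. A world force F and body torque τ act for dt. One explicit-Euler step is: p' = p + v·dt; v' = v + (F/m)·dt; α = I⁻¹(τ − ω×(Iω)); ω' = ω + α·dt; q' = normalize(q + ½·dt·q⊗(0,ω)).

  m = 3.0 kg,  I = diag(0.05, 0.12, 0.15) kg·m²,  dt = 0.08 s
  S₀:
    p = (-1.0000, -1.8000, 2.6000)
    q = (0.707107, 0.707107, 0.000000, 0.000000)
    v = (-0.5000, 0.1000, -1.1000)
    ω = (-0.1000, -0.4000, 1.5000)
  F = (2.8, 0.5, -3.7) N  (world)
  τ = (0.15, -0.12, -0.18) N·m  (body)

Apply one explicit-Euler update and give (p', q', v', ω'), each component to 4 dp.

p' = (-1.0400, -1.7920, 2.5120)
q' = (0.7086, 0.7029, -0.0536, 0.0311)
v' = (-0.4253, 0.1133, -1.1987)
ω' = (0.1688, -0.4900, 1.4025)

a = F/m = (0.9333, 0.1667, -1.2333)
p' = p + v·dt = (-1.0400, -1.7920, 2.5120)
v' = v + a·dt = (-0.4253, 0.1133, -1.1987)
gyro term ω×Iω = (-0.0180, 0.0150, 0.0028)
angular accel α = (3.3600, -1.1250, -1.2187)
new body rate ω' = (0.1688, -0.4900, 1.4025)
2q̇ = q⊗(0,ω) = (0.0707107, -0.0707107, -1.3435033, 0.7778177)
updated quaternion q' = (0.7086, 0.7029, -0.0536, 0.0311)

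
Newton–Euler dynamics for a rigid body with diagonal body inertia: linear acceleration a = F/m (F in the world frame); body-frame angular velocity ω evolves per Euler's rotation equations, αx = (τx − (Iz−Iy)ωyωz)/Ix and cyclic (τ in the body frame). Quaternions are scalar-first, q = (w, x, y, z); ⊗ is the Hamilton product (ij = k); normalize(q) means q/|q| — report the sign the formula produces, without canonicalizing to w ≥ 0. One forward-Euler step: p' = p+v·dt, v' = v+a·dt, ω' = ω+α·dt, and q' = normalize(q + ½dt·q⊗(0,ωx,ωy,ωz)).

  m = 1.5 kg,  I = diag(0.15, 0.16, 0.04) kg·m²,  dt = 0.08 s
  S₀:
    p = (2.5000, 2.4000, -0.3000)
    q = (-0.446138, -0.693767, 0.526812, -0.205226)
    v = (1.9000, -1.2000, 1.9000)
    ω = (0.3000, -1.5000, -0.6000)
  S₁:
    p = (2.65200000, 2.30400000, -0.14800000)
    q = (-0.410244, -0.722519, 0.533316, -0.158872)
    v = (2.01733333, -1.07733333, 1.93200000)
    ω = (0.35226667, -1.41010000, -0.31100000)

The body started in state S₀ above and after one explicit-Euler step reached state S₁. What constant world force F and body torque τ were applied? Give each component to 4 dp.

F = (2.2000, 2.3000, 0.6000)
τ = (-0.0100, 0.1600, 0.1400)

velocity change Δv = (0.11733333, 0.12266667, 0.03200000)
F = m·Δv/dt = (2.2000, 2.3000, 0.6000)
rate change Δω = (0.05226667, 0.08990000, 0.28900000)
ω₀×(Iω₀) = (-0.1080, -0.0198, -0.0045)
τ = I·(Δω/dt) + ω₀×(Iω₀) = (-0.0100, 0.1600, 0.1400)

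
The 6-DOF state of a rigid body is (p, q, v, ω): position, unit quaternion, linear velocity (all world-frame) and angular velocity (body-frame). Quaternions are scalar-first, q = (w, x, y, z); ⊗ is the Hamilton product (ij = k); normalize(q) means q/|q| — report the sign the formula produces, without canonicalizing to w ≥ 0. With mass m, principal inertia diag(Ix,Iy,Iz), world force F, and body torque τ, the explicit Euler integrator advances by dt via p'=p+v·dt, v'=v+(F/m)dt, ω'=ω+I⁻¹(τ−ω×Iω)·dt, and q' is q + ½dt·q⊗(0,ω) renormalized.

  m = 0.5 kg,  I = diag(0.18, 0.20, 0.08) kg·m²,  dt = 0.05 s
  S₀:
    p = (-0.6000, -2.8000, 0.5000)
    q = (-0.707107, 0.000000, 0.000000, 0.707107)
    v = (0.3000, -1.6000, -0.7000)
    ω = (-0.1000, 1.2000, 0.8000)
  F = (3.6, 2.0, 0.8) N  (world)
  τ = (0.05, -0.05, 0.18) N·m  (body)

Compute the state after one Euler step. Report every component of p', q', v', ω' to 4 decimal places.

a = (7.2000, 4.0000, 1.6000)
new position p' = (-0.5850, -2.8800, 0.4650)
new velocity v' = (0.6600, -1.4000, -0.6200)
gyro term ω×Iω = (-0.1152, -0.0080, -0.0024)
α = I⁻¹(τ − ω×Iω) = (0.9178, -0.2100, 2.2800)
ω' = ω + α·dt = (-0.0541, 1.1895, 0.9140)
q⊗(0,ω) = (-0.5656856, -0.7778177, -0.9192391, -0.5656856)
q + ½dt·q⊗(0,ω), renormalized = (-0.7208, -0.0194, -0.0230, 0.6925)

p' = (-0.5850, -2.8800, 0.4650)
q' = (-0.7208, -0.0194, -0.0230, 0.6925)
v' = (0.6600, -1.4000, -0.6200)
ω' = (-0.0541, 1.1895, 0.9140)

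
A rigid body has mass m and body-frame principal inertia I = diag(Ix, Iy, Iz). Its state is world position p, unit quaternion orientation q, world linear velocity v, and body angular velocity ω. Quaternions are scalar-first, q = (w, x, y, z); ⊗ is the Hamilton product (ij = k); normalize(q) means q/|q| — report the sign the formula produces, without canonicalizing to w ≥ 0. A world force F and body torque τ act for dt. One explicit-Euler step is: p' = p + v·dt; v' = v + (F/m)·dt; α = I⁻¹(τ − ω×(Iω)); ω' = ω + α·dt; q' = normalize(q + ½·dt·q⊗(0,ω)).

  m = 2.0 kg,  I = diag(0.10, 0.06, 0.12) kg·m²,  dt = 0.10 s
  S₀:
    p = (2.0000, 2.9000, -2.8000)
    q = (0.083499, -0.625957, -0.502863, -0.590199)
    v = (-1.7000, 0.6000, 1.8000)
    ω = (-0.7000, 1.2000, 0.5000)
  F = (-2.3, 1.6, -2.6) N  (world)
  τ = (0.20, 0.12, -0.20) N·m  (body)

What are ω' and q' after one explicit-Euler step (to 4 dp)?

ω×(Iω) gyroscopic = (0.0360, 0.0070, 0.0336)
α = I⁻¹(τ − ω×Iω) = (1.6400, 1.8833, -1.9467)
ω' = ω + α·dt = (-0.5360, 1.3883, 0.3053)
2q̇ = q⊗(0,ω) = (0.4603652, 0.3983580, 0.8263166, -1.0614030)
updated quaternion q' = (0.1062, -0.6044, -0.4603, -0.6415)

ω' = (-0.5360, 1.3883, 0.3053)
q' = (0.1062, -0.6044, -0.4603, -0.6415)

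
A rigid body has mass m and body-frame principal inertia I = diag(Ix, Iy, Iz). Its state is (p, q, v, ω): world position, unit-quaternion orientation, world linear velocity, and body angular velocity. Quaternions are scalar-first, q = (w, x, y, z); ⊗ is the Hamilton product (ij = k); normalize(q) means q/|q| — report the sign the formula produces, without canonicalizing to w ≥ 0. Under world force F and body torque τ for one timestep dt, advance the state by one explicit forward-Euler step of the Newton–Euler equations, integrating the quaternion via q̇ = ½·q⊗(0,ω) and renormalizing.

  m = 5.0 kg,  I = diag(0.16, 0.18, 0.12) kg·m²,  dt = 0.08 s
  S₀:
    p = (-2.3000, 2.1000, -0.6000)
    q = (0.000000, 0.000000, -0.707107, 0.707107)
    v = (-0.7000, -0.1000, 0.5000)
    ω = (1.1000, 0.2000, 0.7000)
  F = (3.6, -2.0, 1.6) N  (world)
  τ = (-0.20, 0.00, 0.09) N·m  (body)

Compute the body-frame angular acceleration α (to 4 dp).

α = (-1.1975, -0.1711, 0.7133)

gyro term ω×Iω = (-0.0084, 0.0308, 0.0044)
angular accel α = (-1.1975, -0.1711, 0.7133)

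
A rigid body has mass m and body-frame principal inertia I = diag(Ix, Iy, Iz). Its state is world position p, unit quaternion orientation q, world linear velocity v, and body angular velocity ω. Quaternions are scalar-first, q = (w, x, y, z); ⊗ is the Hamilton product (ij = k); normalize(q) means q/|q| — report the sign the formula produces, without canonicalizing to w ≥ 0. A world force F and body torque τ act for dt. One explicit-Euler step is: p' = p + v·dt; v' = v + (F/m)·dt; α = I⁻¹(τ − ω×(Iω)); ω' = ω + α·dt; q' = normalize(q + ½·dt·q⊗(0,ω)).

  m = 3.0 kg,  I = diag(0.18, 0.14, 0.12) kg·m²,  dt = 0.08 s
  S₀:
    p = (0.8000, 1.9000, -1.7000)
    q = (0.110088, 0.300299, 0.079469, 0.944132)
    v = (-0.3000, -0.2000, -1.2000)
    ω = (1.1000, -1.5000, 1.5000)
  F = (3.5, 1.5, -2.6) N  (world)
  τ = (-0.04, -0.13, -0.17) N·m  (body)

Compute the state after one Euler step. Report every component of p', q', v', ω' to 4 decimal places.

p' = (0.7760, 1.8840, -1.7960)
q' = (0.0448, 0.3649, 0.0960, 0.9250)
v' = (-0.2067, -0.1600, -1.2693)
ω' = (1.0622, -1.6309, 1.3427)

gyro term ω×Iω = (0.0450, 0.0990, 0.0660)
α = I⁻¹(τ − ω×Iω) = (-0.4722, -1.6357, -1.9667)
ω' = ω + α·dt = (1.0622, -1.6309, 1.3427)
q⊗(0,ω) = (-1.6273234, 1.6564983, 0.4229647, -0.3727324)
q + ½dt·q⊗(0,ω), renormalized = (0.0448, 0.3649, 0.0960, 0.9250)
p' = p + v·dt = (0.7760, 1.8840, -1.7960)
v' = v + a·dt = (-0.2067, -0.1600, -1.2693)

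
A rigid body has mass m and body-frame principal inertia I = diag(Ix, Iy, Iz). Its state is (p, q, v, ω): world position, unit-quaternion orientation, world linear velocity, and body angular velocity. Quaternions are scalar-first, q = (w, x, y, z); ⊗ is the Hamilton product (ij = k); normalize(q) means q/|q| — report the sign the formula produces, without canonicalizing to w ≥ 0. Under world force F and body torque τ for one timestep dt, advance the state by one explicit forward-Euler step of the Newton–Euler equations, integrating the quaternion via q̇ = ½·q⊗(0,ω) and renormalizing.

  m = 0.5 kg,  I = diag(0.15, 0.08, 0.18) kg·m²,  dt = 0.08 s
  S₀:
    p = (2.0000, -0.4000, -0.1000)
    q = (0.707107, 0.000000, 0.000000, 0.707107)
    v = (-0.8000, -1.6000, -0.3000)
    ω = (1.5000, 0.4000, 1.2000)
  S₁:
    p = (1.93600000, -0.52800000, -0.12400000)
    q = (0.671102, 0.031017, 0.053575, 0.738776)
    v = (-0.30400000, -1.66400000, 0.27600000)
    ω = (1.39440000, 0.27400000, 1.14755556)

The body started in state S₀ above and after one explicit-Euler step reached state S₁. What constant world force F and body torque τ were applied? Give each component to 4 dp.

F = (3.1000, -0.4000, 3.6000)
τ = (-0.1500, -0.1800, -0.1600)

velocity change Δv = (0.49600000, -0.06400000, 0.57600000)
applied force F = (3.1000, -0.4000, 3.6000)
rate change Δω = (-0.10560000, -0.12600000, -0.05244444)
applied torque τ = (-0.1500, -0.1800, -0.1600)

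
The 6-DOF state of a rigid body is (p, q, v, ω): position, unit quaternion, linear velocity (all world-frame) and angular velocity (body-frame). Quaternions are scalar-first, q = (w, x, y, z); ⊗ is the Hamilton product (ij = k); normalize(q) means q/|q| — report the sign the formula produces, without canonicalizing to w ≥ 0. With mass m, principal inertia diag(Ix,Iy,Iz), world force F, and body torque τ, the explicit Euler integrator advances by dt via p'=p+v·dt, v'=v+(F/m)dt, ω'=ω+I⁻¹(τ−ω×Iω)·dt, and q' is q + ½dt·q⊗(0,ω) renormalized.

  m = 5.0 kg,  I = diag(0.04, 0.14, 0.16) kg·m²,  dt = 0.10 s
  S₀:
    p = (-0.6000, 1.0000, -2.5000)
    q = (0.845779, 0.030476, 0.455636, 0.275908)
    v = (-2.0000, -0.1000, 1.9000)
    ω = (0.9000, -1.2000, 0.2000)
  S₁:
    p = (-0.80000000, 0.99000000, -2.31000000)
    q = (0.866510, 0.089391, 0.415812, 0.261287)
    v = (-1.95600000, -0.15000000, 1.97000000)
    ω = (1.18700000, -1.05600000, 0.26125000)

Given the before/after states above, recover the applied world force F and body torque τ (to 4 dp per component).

F = (2.2000, -2.5000, 3.5000)
τ = (0.1100, 0.1800, -0.0100)

v₁ − v₀ = (0.04400000, -0.05000000, 0.07000000)
m·(v₁−v₀)/dt = (2.2000, -2.5000, 3.5000)
rate change Δω = (0.28700000, 0.14400000, 0.06125000)
precession coupling = (-0.0048, -0.0216, -0.1080)
τ = I·(Δω/dt) + ω₀×(Iω₀) = (0.1100, 0.1800, -0.0100)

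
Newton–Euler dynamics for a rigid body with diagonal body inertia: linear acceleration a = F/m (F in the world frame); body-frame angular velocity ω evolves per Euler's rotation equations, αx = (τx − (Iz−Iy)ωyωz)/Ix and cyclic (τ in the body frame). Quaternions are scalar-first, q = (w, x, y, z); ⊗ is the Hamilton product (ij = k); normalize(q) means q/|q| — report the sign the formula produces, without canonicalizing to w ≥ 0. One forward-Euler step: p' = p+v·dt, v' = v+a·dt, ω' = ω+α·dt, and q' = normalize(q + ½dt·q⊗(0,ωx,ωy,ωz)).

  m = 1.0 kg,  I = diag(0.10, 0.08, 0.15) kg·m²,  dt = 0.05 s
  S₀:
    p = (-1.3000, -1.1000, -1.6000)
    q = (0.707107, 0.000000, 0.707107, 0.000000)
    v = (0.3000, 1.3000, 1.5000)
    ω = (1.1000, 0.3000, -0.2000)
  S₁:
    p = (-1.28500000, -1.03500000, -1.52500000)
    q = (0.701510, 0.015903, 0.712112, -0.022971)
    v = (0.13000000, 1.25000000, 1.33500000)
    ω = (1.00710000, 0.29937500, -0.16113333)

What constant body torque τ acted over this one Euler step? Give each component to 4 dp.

rate change Δω = (-0.09290000, -0.00062500, 0.03886667)
ω₀×(Iω₀) = (-0.0042, 0.0110, -0.0066)
τ = I·(Δω/dt) + ω₀×(Iω₀) = (-0.1900, 0.0100, 0.1100)

τ = (-0.1900, 0.0100, 0.1100)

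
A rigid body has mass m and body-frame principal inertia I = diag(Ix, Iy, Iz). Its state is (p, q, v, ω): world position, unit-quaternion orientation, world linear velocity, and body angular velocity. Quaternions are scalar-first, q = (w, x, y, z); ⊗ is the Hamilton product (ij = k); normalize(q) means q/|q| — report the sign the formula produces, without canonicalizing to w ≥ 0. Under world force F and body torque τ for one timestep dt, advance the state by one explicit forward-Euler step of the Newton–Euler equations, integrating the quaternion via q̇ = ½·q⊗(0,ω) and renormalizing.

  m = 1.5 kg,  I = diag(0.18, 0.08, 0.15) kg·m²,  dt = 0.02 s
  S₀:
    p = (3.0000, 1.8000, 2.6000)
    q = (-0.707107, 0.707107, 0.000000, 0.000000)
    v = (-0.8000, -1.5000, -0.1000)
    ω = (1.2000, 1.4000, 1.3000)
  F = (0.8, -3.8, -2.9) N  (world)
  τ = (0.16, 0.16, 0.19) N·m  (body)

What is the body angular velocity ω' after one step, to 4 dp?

ω' = (1.2036, 1.4283, 1.3477)

gyro term ω×Iω = (0.1274, 0.0468, -0.1680)
α = I⁻¹(τ − ω×Iω) = (0.1811, 1.4150, 2.3867)
ω + α·dt = (1.2036, 1.4283, 1.3477)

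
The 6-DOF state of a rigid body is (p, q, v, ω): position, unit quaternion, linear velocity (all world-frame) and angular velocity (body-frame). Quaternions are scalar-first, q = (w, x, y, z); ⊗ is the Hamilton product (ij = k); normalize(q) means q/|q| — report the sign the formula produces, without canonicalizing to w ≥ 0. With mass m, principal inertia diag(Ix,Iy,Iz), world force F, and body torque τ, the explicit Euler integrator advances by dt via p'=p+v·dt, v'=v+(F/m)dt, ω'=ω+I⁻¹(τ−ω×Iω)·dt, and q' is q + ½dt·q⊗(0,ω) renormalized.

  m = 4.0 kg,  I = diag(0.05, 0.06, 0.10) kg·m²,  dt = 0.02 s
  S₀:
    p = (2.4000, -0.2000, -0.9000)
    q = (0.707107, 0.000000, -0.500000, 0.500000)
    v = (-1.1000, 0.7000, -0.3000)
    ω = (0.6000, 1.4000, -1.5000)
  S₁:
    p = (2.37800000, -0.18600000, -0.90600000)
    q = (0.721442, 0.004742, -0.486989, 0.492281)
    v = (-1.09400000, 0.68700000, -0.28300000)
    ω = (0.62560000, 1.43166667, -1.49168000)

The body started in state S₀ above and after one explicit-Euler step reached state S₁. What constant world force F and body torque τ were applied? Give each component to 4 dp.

F = (1.2000, -2.6000, 3.4000)
τ = (-0.0200, 0.1400, 0.0500)

velocity change Δv = (0.00600000, -0.01300000, 0.01700000)
applied force F = (1.2000, -2.6000, 3.4000)
ω₁ − ω₀ = (0.02560000, 0.03166667, 0.00832000)
τ = I·(Δω/dt) + ω₀×(Iω₀) = (-0.0200, 0.1400, 0.0500)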